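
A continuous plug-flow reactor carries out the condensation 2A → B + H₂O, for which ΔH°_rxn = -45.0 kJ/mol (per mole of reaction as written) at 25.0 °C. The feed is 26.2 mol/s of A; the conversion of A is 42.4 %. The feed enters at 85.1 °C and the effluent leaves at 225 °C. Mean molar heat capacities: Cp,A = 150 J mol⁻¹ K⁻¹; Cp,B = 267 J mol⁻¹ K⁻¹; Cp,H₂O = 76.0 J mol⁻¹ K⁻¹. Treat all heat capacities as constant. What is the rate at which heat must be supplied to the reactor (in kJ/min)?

Q_in = 20900 kJ/min

Extent of reaction ξ = 0.424 × 26.2 / 2 = 5.5544 mol/s
Reaction term: ξ·ΔH°_rxn = 5.5544 × -45.0 = -249.95 kJ/s
Sensible, feed 85.1→25 °C: -236.19 kJ/s
Outlet flows (mol/s): A 15.091, B 5.5544, H₂O 5.5544
Sensible, products 25→225 °C: 833.77 kJ/s
Q = ΔH = 347.63 kJ/s = 347.63 kW
Heat supplied = 20858 kJ/min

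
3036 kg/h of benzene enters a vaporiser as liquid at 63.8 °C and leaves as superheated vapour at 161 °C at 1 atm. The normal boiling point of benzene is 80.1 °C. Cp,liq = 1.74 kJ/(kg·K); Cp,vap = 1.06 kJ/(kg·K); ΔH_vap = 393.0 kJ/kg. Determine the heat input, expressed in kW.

Q = 428 kW

liquid 63.8→80.1 °C: 28.362 kJ/kg
vaporisation at 80.1 °C: 393 kJ/kg
vapour 80.1→161 °C: 85.754 kJ/kg
Δh = 28.362 + 393 + 85.754 = 507.12 kJ/kg
Q = ṁ·Δh = 3036 kg/h × 507.12 kJ/kg = 1.5396e+06 kJ/h
|Q| = 427.67 kW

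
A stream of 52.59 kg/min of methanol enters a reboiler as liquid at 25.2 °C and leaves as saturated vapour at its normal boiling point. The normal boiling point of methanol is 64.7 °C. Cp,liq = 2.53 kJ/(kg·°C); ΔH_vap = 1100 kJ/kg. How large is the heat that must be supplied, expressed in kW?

liquid 25.2→64.7 °C: 99.935 kJ/kg
vaporisation at 64.7 °C: 1100 kJ/kg
Δh = 99.935 + 1100 = 1199.9 kJ/kg
Q = ṁ·Δh = 52.59 kg/min × 1199.9 kJ/kg = 63105 kJ/min
|Q| = 1051.7 kW

Q = 1050 kW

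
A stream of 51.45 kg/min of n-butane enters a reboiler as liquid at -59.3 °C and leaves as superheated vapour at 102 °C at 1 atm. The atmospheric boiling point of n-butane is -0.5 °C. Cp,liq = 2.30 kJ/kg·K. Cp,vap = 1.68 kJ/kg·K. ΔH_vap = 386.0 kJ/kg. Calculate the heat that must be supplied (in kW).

Q = 595 kW

liquid -59.3→-0.5 °C: 135.24 kJ/kg
vaporisation at -0.5 °C: 386 kJ/kg
vapour -0.5→102 °C: 172.2 kJ/kg
Δh = 135.24 + 386 + 172.2 = 693.44 kJ/kg
Q = ṁ·Δh = 51.45 kg/min × 693.44 kJ/kg = 35677 kJ/min
|Q| = 594.62 kW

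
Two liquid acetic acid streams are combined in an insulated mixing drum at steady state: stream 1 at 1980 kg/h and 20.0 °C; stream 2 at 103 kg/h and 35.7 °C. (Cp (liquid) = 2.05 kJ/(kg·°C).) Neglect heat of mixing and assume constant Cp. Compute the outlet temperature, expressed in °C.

T_out = 20.8 °C

Adiabatic, steady state ⇒ Σ ṁᵢCp,ᵢ(T_out − Tᵢ) = 0
T_out = Σ ṁᵢCp,ᵢTᵢ / Σ ṁᵢCp,ᵢ
      = 88718 / 4270.1 = 20.776 °C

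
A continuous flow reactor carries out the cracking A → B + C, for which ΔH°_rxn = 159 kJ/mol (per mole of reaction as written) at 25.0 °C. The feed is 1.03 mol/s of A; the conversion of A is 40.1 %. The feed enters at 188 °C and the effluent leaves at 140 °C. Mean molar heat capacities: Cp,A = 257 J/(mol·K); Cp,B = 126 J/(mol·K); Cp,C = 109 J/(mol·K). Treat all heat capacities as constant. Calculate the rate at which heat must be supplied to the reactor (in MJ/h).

Q_in = 187 MJ/h

Extent of reaction ξ = 0.401 × 1.03 = 0.41303 mol/s
Reaction term: ξ·ΔH°_rxn = 0.41303 × 159 = 65.672 kJ/s
Sensible, feed 188→25 °C: -43.148 kJ/s
Outlet flows (mol/s): A 0.61697, B 0.41303, C 0.41303
Sensible, products 25→140 °C: 29.397 kJ/s
Q = ΔH = 51.921 kJ/s = 51.921 kW
Heat supplied = 186.91 MJ/h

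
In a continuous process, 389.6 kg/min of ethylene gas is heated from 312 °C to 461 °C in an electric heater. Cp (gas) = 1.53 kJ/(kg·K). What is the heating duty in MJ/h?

Q = ṁ·Cp·ΔT = 389.6 × 1.53 × (461 − 312) = 88817 kJ/min
Converting: 88817 / 60 s = 1480.3 kW
Heating duty = 5329 MJ/h

Q = 5330 MJ/h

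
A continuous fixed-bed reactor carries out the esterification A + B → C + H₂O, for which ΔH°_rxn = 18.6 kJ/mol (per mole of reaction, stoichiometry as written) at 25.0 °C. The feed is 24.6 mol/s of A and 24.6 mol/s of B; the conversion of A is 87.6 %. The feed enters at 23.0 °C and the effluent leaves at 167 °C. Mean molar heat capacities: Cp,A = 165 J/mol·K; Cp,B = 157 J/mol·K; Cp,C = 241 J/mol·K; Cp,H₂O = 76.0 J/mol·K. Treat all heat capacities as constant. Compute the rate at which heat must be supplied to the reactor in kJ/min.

Extent of reaction ξ = 0.876 × 24.6 = 21.55 mol/s
Reaction term: ξ·ΔH°_rxn = 21.55 × 18.6 = 400.82 kJ/s
Sensible, feed 23.0→25 °C: 15.842 kJ/s
Outlet flows (mol/s): A 3.0504, B 3.0504, C 21.55, H₂O 21.55
Sensible, products 25→167 °C: 1109.5 kJ/s
Q = ΔH = 1526.2 kJ/s = 1526.2 kW
Heat supplied = 91571 kJ/min

Q_in = 91600 kJ/min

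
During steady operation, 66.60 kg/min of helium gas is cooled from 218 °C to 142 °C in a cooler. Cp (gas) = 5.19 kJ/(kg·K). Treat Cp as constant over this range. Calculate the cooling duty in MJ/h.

Q_c = 1580 MJ/h

Q = ṁ·Cp·ΔT = 66.60 × 5.19 × (142 − 218) = -26270 kJ/min
Converting: 26270 / 60 s = 437.83 kW
Cooling duty = 1576.2 MJ/h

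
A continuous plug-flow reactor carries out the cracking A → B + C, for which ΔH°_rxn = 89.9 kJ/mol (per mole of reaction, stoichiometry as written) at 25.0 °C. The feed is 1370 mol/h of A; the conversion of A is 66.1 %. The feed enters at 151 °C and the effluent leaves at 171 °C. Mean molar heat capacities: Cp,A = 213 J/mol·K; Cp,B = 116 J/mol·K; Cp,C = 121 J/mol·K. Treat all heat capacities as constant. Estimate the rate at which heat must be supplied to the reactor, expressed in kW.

Q_in = 25.1 kW

Extent of reaction ξ = 0.661 × 1370 = 905.57 mol/h
Reaction term: ξ·ΔH°_rxn = 905.57 × 89.9 = 81411 kJ/h
Sensible, feed 151→25 °C: -36768 kJ/h
Outlet flows (mol/h): A 464.43, B 905.57, C 905.57
Sensible, products 25→171 °C: 45777 kJ/h
Q = ΔH = 90420 kJ/h = 25.117 kW
Heat supplied = 25.117 kW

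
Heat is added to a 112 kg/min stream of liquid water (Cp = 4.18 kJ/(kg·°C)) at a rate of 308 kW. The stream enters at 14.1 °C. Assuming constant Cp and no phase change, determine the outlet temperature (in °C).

T_out = 53.6 °C

Q = 308 kW = 18480 kJ/min
ΔT = Q/(ṁ·Cp) = 18480/(112×4.18) = 39.474 K
T_out = 14.1 + 39.474 = 53.574 °C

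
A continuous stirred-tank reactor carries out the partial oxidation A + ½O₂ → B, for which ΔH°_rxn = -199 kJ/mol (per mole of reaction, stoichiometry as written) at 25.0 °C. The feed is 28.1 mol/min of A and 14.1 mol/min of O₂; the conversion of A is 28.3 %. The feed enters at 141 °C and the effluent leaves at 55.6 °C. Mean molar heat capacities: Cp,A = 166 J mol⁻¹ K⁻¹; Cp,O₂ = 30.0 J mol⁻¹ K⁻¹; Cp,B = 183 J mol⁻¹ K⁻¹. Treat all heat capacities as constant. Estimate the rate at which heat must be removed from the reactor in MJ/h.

Q_out = 121 MJ/h

Extent of reaction ξ = 0.283 × 28.1 = 7.9523 mol/min
Reaction term: ξ·ΔH°_rxn = 7.9523 × -199 = -1582.5 kJ/min
Sensible, feed 141→25 °C: -590.16 kJ/min
Outlet flows (mol/min): A 20.148, O₂ 10.124, B 7.9523
Sensible, products 25→55.6 °C: 156.17 kJ/min
Q = ΔH = -2016.5 kJ/min = -33.608 kW
Heat removed = 120.99 MJ/h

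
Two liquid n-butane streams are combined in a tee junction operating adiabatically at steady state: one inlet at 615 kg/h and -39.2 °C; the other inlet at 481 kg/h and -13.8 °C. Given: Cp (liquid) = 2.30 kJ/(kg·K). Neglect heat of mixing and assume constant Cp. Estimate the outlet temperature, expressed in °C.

T_out = -28.1 °C

Energy balance with Q = 0: Σ ṁᵢCp,ᵢ(T_out − Tᵢ) = 0
T_out = Σ ṁᵢCp,ᵢTᵢ / Σ ṁᵢCp,ᵢ
      = -70715 / 2520.8 = -28.053 °C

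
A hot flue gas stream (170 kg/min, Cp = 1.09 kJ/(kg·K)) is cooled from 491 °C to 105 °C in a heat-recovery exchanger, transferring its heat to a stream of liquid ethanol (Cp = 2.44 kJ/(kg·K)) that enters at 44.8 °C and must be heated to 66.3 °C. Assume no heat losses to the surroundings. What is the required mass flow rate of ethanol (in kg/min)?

Heat released by hot stream: Q = 170 × 1.09 × (491 − 105) = 71526 kJ/min
Energy balance on cold side (adiabatic exchanger): Q = ṁ_c·Cp_c·(T_c,out − T_c,in)
ṁ_c = 71526 / [2.44 × (66.3 − 44.8)] = 1363.4 kg/min

ṁ_c = 1360 kg/min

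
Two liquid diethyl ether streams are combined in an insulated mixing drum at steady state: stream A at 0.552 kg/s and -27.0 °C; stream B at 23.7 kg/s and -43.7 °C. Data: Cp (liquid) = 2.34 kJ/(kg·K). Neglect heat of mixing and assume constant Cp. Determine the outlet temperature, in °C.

Energy balance with Q = 0: Σ ṁᵢCp,ᵢ(T_out − Tᵢ) = 0
T_out = Σ ṁᵢCp,ᵢTᵢ / Σ ṁᵢCp,ᵢ
      = -2458.4 / 56.75 = -43.32 °C

T_out = -43.3 °C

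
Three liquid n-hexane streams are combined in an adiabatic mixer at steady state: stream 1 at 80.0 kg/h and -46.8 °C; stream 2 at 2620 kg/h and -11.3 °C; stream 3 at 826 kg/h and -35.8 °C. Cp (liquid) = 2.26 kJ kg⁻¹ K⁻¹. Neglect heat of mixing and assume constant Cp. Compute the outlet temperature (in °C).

Energy balance with Q = 0: Σ ṁᵢCp,ᵢ(T_out − Tᵢ) = 0
T_out = Σ ṁᵢCp,ᵢTᵢ / Σ ṁᵢCp,ᵢ
      = -142200 / 7968.8 = -17.845 °C

T_out = -17.8 °C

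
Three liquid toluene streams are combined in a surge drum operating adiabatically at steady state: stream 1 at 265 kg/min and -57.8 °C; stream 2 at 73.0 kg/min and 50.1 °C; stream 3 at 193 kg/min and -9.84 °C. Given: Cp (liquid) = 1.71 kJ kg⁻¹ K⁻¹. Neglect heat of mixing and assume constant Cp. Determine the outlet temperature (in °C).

Energy balance with Q = 0: Σ ṁᵢCp,ᵢ(T_out − Tᵢ) = 0
T_out = Σ ṁᵢCp,ᵢTᵢ / Σ ṁᵢCp,ᵢ
      = -23186 / 908.01 = -25.535 °C

T_out = -25.5 °C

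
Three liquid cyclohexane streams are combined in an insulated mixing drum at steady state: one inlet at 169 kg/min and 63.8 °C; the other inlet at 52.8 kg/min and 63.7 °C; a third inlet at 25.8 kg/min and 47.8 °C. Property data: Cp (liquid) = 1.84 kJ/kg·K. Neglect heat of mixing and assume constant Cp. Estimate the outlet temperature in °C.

T_out = 62.1 °C

Adiabatic, steady state ⇒ Σ ṁᵢCp,ᵢ(T_out − Tᵢ) = 0
T_out = Σ ṁᵢCp,ᵢTᵢ / Σ ṁᵢCp,ᵢ
      = 28297 / 455.58 = 62.111 °C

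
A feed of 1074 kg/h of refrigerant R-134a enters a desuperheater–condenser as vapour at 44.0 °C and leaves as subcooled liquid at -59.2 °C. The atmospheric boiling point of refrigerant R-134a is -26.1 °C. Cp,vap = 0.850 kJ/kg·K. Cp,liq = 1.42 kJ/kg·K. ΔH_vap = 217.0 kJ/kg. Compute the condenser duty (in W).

Q_c = 96500 W

vapour 44.0→-26.1 °C: -59.585 kJ/kg
condensation at -26.1 °C: -217 kJ/kg
liquid -26.1→-59.2 °C: -47.002 kJ/kg
Δh = -59.585 + -217 + -47.002 = -323.59 kJ/kg
Q = ṁ·Δh = 1074 kg/h × -323.59 kJ/kg = -347530 kJ/h
|Q| = 96.537 kW = 96537 W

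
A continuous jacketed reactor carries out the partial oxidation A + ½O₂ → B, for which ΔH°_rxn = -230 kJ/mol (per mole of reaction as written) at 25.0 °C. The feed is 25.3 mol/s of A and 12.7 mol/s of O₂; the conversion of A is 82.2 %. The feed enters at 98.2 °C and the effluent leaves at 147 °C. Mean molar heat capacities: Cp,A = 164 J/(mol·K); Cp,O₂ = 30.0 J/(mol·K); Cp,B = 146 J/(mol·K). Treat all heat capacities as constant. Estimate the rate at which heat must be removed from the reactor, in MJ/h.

Extent of reaction ξ = 0.822 × 25.3 = 20.797 mol/s
Reaction term: ξ·ΔH°_rxn = 20.797 × -230 = -4783.2 kJ/s
Sensible, feed 98.2→25 °C: -331.61 kJ/s
Outlet flows (mol/s): A 4.5034, O₂ 2.3017, B 20.797
Sensible, products 25→147 °C: 468.96 kJ/s
Q = ΔH = -4645.9 kJ/s = -4645.9 kW
Heat removed = 16725 MJ/h

Q_out = 16700 MJ/h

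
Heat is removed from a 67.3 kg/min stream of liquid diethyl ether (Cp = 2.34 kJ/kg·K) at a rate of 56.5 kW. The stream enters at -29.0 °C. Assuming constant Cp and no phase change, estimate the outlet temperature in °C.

Q = 56.5 kW = 3390 kJ/min
ΔT = Q/(ṁ·Cp) = 3390/(67.3×2.34) = 21.526 K
T_out = -29.0 − 21.526 = -50.526 °C

T_out = -50.5 °C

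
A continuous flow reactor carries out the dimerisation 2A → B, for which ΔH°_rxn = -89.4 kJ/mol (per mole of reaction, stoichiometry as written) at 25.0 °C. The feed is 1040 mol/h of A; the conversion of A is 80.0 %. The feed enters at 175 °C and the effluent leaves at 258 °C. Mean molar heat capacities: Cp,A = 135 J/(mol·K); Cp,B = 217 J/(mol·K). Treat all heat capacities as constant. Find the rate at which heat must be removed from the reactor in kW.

Q_out = 8.52 kW

Extent of reaction ξ = 0.800 × 1040 / 2 = 416 mol/h
Reaction term: ξ·ΔH°_rxn = 416 × -89.4 = -37190 kJ/h
Sensible, feed 175→25 °C: -21060 kJ/h
Outlet flows (mol/h): A 208, B 416
Sensible, products 25→258 °C: 27576 kJ/h
Q = ΔH = -30674 kJ/h = -8.5207 kW
Heat removed = 8.5207 kW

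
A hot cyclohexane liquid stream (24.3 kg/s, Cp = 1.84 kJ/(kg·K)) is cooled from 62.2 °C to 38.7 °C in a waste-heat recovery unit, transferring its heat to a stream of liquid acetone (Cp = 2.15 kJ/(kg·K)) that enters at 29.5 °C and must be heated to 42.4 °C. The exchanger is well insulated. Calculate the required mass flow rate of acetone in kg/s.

ṁ_c = 37.9 kg/s

Heat released by hot stream: Q = 24.3 × 1.84 × (62.2 − 38.7) = 1050.7 kJ/s
Energy balance on cold side (adiabatic exchanger): Q = ṁ_c·Cp_c·(T_c,out − T_c,in)
ṁ_c = 1050.7 / [2.15 × (42.4 − 29.5)] = 37.885 kg/s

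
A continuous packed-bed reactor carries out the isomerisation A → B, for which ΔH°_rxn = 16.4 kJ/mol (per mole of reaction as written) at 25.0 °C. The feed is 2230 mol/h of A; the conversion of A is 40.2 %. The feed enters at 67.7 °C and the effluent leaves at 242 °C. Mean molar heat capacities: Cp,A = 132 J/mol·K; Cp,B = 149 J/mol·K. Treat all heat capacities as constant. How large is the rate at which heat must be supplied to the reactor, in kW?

Q_in = 19.3 kW

Extent of reaction ξ = 0.402 × 2230 = 896.46 mol/h
Reaction term: ξ·ΔH°_rxn = 896.46 × 16.4 = 14702 kJ/h
Sensible, feed 67.7→25 °C: -12569 kJ/h
Outlet flows (mol/h): A 1333.5, B 896.46
Sensible, products 25→242 °C: 67183 kJ/h
Q = ΔH = 69316 kJ/h = 19.254 kW
Heat supplied = 19.254 kW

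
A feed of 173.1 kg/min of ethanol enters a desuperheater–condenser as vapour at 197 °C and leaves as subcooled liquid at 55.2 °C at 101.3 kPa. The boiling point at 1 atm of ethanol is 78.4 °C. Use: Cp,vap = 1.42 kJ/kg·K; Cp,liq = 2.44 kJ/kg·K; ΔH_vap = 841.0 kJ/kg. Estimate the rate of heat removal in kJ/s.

vapour 197→78.4 °C: -168.41 kJ/kg
condensation at 78.4 °C: -841 kJ/kg
liquid 78.4→55.2 °C: -56.608 kJ/kg
Δh = -168.41 + -841 + -56.608 = -1066 kJ/kg
Q = ṁ·Δh = 173.1 kg/min × -1066 kJ/kg = -184530 kJ/min
|Q| = 3075.5 kW

Q_c = 3080 kJ/s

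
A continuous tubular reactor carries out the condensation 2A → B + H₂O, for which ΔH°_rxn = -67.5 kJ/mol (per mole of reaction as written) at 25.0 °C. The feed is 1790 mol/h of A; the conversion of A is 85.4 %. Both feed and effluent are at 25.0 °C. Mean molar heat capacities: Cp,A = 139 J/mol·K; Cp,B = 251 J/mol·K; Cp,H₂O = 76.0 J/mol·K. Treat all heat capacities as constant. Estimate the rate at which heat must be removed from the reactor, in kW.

Q_out = 14.3 kW

Extent of reaction ξ = 0.854 × 1790 / 2 = 764.33 mol/h
Reaction term: ξ·ΔH°_rxn = 764.33 × -67.5 = -51592 kJ/h
Q = ΔH = -51592 kJ/h = -14.331 kW
Heat removed = 14.331 kW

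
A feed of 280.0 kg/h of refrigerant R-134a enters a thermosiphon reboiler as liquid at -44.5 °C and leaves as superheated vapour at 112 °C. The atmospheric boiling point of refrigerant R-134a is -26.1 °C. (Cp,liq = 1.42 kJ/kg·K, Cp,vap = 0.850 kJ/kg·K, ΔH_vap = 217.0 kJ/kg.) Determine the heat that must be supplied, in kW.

liquid -44.5→-26.1 °C: 26.128 kJ/kg
vaporisation at -26.1 °C: 217 kJ/kg
vapour -26.1→112 °C: 117.38 kJ/kg
Δh = 26.128 + 217 + 117.38 = 360.51 kJ/kg
Q = ṁ·Δh = 280.0 kg/h × 360.51 kJ/kg = 100940 kJ/h
|Q| = 28.04 kW

Q = 28.0 kW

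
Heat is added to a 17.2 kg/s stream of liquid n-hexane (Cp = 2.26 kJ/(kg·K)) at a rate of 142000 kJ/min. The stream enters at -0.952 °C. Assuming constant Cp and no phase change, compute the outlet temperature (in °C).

T_out = 59.9 °C

Q = 142000 kJ/min = 2366.7 kJ/s
ΔT = Q/(ṁ·Cp) = 2366.7/(17.2×2.26) = 60.884 K
T_out = -0.952 + 60.884 = 59.932 °C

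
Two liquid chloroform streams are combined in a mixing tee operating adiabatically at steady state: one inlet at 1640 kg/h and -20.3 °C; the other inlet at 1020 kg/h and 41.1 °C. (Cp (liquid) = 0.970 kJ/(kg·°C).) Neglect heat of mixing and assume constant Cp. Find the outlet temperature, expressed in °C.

T_out = 3.24 °C

Energy balance with Q = 0: Σ ṁᵢCp,ᵢ(T_out − Tᵢ) = 0
Σ ṁᵢCp,ᵢTᵢ = 1640×0.970×-20.3 + 1020×0.970×41.1 = 8371.1
Σ ṁᵢCp,ᵢ = 1640×0.970 + 1020×0.970 = 2580.2
T_out = 8371.1 / 2580.2 = 3.2444 °C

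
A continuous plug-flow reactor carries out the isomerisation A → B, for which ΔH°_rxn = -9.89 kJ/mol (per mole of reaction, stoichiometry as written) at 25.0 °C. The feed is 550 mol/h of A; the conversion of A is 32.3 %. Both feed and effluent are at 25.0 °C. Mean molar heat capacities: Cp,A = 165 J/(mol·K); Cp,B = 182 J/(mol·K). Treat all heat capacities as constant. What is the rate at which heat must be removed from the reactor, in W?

Extent of reaction ξ = 0.323 × 550 = 177.65 mol/h
Reaction term: ξ·ΔH°_rxn = 177.65 × -9.89 = -1757 kJ/h
Q = ΔH = -1757 kJ/h = -0.48804 kW
Heat removed = 488.04 W

Q_out = 488 W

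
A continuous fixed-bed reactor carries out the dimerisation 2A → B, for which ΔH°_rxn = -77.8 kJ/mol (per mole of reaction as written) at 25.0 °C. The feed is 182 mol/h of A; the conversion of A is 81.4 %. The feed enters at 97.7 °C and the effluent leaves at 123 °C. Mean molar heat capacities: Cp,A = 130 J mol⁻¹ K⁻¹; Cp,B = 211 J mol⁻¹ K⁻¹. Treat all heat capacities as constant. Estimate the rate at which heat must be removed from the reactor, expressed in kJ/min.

Extent of reaction ξ = 0.814 × 182 / 2 = 74.074 mol/h
Reaction term: ξ·ΔH°_rxn = 74.074 × -77.8 = -5763 kJ/h
Sensible, feed 97.7→25 °C: -1720.1 kJ/h
Outlet flows (mol/h): A 33.852, B 74.074
Sensible, products 25→123 °C: 1963 kJ/h
Q = ΔH = -5520.1 kJ/h = -1.5334 kW
Heat removed = 92.001 kJ/min

Q_out = 92.0 kJ/min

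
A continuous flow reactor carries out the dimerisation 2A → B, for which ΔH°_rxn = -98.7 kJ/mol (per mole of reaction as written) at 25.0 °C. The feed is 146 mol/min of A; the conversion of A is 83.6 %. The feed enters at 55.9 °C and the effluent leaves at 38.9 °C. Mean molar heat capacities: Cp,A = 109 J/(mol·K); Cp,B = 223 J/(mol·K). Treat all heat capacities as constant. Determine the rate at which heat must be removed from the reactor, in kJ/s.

Extent of reaction ξ = 0.836 × 146 / 2 = 61.028 mol/min
Reaction term: ξ·ΔH°_rxn = 61.028 × -98.7 = -6023.5 kJ/min
Sensible, feed 55.9→25 °C: -491.74 kJ/min
Outlet flows (mol/min): A 23.944, B 61.028
Sensible, products 25→38.9 °C: 225.45 kJ/min
Q = ΔH = -6289.8 kJ/min = -104.83 kW
Heat removed = 104.83 kJ/s

Q_out = 105 kJ/s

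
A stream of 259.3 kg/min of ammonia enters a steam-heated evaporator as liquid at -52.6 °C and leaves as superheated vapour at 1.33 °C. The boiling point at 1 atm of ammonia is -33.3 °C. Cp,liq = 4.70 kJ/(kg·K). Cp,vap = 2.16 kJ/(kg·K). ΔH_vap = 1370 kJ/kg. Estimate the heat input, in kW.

Q = 6640 kW

liquid -52.6→-33.3 °C: 90.71 kJ/kg
vaporisation at -33.3 °C: 1370 kJ/kg
vapour -33.3→1.33 °C: 74.801 kJ/kg
Δh = 90.71 + 1370 + 74.801 = 1535.5 kJ/kg
Q = ṁ·Δh = 259.3 kg/min × 1535.5 kJ/kg = 398160 kJ/min
|Q| = 6636 kW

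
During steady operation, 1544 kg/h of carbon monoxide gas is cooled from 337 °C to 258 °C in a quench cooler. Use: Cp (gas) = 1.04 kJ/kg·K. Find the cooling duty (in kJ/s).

Q = ṁ·Cp·ΔT = 1544 × 1.04 × (258 − 337) = -126860 kJ/h
Converting: 126860 / 3600 s = 35.238 kW

Q_c = 35.2 kJ/s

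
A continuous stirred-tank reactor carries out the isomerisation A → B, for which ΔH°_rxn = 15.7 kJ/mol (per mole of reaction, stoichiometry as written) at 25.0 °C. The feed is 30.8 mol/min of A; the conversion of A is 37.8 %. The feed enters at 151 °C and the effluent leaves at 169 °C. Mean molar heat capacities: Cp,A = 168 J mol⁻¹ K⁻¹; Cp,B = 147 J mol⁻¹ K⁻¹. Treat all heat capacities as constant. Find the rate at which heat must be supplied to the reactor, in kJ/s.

Extent of reaction ξ = 0.378 × 30.8 = 11.642 mol/min
Reaction term: ξ·ΔH°_rxn = 11.642 × 15.7 = 182.79 kJ/min
Sensible, feed 151→25 °C: -651.97 kJ/min
Outlet flows (mol/min): A 19.158, B 11.642
Sensible, products 25→169 °C: 709.91 kJ/min
Q = ΔH = 240.72 kJ/min = 4.012 kW
Heat supplied = 4.012 kJ/s

Q_in = 4.01 kJ/s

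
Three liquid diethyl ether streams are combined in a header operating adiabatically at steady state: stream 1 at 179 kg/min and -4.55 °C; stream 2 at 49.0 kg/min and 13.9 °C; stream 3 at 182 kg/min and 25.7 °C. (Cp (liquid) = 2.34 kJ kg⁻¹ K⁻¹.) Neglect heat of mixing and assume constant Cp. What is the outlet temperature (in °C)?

Adiabatic, steady state ⇒ Σ ṁᵢCp,ᵢ(T_out − Tᵢ) = 0
Σ ṁᵢCp,ᵢTᵢ = 179×2.34×-4.55 + 49.0×2.34×13.9 + 182×2.34×25.7 = 10633
Σ ṁᵢCp,ᵢ = 179×2.34 + 49.0×2.34 + 182×2.34 = 959.4
T_out = 10633 / 959.4 = 11.083 °C

T_out = 11.1 °C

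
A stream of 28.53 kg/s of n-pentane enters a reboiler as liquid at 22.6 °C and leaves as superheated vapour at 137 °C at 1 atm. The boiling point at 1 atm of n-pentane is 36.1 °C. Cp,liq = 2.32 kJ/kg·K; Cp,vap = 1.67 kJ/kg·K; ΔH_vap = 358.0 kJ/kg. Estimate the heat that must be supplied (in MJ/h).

Q = 57300 MJ/h

liquid 22.6→36.1 °C: 31.32 kJ/kg
vaporisation at 36.1 °C: 358 kJ/kg
vapour 36.1→137 °C: 168.5 kJ/kg
Δh = 31.32 + 358 + 168.5 = 557.82 kJ/kg
Q = ṁ·Δh = 28.53 kg/s × 557.82 kJ/kg = 15915 kJ/s
|Q| = 15915 kW = 57293 MJ/h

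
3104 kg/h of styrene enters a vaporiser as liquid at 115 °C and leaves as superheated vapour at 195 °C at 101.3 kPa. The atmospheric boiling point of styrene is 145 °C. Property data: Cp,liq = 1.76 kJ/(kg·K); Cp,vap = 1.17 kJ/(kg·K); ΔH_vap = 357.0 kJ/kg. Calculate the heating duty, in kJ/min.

Q = 24200 kJ/min

liquid 115→145 °C: 52.8 kJ/kg
vaporisation at 145 °C: 357 kJ/kg
vapour 145→195 °C: 58.5 kJ/kg
Δh = 52.8 + 357 + 58.5 = 468.3 kJ/kg
Q = ṁ·Δh = 3104 kg/h × 468.3 kJ/kg = 1.4536e+06 kJ/h
|Q| = 403.78 kW = 24227 kJ/min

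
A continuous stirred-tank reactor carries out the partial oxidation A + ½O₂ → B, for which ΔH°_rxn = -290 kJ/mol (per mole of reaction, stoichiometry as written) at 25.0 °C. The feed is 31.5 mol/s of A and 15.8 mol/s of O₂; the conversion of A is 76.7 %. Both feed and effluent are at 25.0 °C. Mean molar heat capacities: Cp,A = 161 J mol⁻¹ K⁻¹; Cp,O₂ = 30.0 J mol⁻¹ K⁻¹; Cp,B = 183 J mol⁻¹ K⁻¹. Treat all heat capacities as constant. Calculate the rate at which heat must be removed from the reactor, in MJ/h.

Extent of reaction ξ = 0.767 × 31.5 = 24.16 mol/s
Reaction term: ξ·ΔH°_rxn = 24.16 × -290 = -7006.5 kJ/s
Q = ΔH = -7006.5 kJ/s = -7006.5 kW
Heat removed = 25224 MJ/h

Q_out = 25200 MJ/h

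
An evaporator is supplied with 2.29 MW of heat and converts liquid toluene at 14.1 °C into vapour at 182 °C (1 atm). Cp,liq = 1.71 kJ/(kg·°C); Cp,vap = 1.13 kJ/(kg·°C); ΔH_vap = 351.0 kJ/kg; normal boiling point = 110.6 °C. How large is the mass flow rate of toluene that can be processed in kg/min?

Δh = 1.71×(110.6−14.1) + 351.0 + 1.13×(182−110.6) = 596.7 kJ/kg
Q = 2.29 MW = 2290 kJ/s = 137400 kJ/min
ṁ = Q/Δh = 137400 / 596.7 = 230.27 kg/min

ṁ = 230 kg/min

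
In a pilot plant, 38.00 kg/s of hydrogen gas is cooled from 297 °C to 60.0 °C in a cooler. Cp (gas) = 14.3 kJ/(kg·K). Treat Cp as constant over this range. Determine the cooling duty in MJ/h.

Q_c = 464000 MJ/h

Q = ṁ·Cp·ΔT = 38.00 × 14.3 × (60.0 − 297) = -128790 kJ/s
Cooling duty = 463630 MJ/h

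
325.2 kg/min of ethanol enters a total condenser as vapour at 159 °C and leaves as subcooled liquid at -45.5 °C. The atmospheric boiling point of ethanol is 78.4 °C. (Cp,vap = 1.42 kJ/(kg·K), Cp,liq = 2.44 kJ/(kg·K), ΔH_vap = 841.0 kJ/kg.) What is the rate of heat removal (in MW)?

Q_c = 6.82 MW

vapour 159→78.4 °C: -114.45 kJ/kg
condensation at 78.4 °C: -841 kJ/kg
liquid 78.4→-45.5 °C: -302.32 kJ/kg
Δh = -114.45 + -841 + -302.32 = -1257.8 kJ/kg
Q = ṁ·Δh = 325.2 kg/min × -1257.8 kJ/kg = -409030 kJ/min
|Q| = 6817.1 kW = 6.8171 MW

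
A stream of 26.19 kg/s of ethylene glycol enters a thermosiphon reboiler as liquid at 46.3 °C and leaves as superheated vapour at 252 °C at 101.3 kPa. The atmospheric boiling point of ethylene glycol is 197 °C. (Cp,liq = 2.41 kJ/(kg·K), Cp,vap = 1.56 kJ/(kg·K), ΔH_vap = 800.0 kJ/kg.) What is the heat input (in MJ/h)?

Q = 118000 MJ/h

liquid 46.3→197 °C: 363.19 kJ/kg
vaporisation at 197 °C: 800 kJ/kg
vapour 197→252 °C: 85.8 kJ/kg
Δh = 363.19 + 800 + 85.8 = 1249 kJ/kg
Q = ṁ·Δh = 26.19 kg/s × 1249 kJ/kg = 32711 kJ/s
|Q| = 32711 kW = 117760 MJ/h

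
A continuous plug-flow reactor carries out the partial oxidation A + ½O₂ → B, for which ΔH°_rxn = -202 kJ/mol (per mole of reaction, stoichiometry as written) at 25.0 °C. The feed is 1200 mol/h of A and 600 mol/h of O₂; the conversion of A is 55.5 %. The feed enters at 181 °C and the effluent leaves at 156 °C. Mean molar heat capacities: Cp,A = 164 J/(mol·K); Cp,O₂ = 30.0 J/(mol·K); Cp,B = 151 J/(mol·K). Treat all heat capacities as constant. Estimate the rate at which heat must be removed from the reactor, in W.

Q_out = 39500 W

Extent of reaction ξ = 0.555 × 1200 = 666 mol/h
Reaction term: ξ·ΔH°_rxn = 666 × -202 = -134530 kJ/h
Sensible, feed 181→25 °C: -33509 kJ/h
Outlet flows (mol/h): A 534, O₂ 267, B 666
Sensible, products 25→156 °C: 25696 kJ/h
Q = ΔH = -142340 kJ/h = -39.54 kW
Heat removed = 39540 W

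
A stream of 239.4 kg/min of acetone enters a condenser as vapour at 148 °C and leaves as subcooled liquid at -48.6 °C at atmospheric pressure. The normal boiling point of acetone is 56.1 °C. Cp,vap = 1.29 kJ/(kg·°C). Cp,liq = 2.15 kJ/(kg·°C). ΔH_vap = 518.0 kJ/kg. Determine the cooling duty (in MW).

vapour 148→56.1 °C: -118.55 kJ/kg
condensation at 56.1 °C: -518 kJ/kg
liquid 56.1→-48.6 °C: -225.1 kJ/kg
Δh = -118.55 + -518 + -225.1 = -861.66 kJ/kg
Q = ṁ·Δh = 239.4 kg/min × -861.66 kJ/kg = -206280 kJ/min
|Q| = 3438 kW = 3.438 MW

Q_c = 3.44 MW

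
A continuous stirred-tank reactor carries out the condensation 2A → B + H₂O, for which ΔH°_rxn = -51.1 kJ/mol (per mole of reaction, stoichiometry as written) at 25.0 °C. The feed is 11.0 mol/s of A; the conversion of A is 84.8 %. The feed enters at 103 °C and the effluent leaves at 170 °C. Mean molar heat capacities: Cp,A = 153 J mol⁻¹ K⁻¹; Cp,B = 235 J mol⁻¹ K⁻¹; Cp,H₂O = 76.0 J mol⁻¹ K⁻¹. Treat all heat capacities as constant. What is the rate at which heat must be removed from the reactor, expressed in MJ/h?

Q_out = 440 MJ/h

Extent of reaction ξ = 0.848 × 11.0 / 2 = 4.664 mol/s
Reaction term: ξ·ΔH°_rxn = 4.664 × -51.1 = -238.33 kJ/s
Sensible, feed 103→25 °C: -131.27 kJ/s
Outlet flows (mol/s): A 1.672, B 4.664, H₂O 4.664
Sensible, products 25→170 °C: 247.42 kJ/s
Q = ΔH = -122.19 kJ/s = -122.19 kW
Heat removed = 439.88 MJ/h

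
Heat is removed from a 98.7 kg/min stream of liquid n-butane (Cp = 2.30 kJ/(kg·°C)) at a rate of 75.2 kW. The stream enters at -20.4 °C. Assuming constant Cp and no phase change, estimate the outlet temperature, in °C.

Q = 75.2 kW = 4512 kJ/min
ΔT = Q/(ṁ·Cp) = 4512/(98.7×2.30) = 19.876 K
T_out = -20.4 − 19.876 = -40.276 °C

T_out = -40.3 °C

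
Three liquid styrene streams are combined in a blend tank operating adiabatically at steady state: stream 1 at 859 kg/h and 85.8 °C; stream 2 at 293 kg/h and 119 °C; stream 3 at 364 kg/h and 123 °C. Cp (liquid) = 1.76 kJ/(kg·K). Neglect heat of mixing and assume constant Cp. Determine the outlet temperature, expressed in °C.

T_out = 101 °C

Adiabatic, steady state ⇒ Σ ṁᵢCp,ᵢ(T_out − Tᵢ) = 0
Σ ṁᵢCp,ᵢTᵢ = 859×1.76×85.8 + 293×1.76×119 + 364×1.76×123 = 269880
Σ ṁᵢCp,ᵢ = 859×1.76 + 293×1.76 + 364×1.76 = 2668.2
T_out = 269880 / 2668.2 = 101.15 °C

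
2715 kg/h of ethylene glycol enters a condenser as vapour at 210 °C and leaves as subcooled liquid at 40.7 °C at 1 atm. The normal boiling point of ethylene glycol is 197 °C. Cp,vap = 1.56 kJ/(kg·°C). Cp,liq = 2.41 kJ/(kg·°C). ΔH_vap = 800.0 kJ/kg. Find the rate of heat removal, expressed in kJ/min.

Q_c = 54200 kJ/min

vapour 210→197 °C: -20.28 kJ/kg
condensation at 197 °C: -800 kJ/kg
liquid 197→40.7 °C: -376.68 kJ/kg
Δh = -20.28 + -800 + -376.68 = -1197 kJ/kg
Q = ṁ·Δh = 2715 kg/h × -1197 kJ/kg = -3.2498e+06 kJ/h
|Q| = 902.71 kW = 54163 kJ/min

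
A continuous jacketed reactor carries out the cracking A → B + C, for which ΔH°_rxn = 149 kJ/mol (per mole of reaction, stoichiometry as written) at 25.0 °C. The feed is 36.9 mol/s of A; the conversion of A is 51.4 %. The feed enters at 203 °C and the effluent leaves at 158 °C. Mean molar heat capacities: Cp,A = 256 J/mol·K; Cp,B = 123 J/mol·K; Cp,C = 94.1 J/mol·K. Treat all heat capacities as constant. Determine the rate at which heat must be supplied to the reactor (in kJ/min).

Q_in = 138000 kJ/min

Extent of reaction ξ = 0.514 × 36.9 = 18.967 mol/s
Reaction term: ξ·ΔH°_rxn = 18.967 × 149 = 2826 kJ/s
Sensible, feed 203→25 °C: -1681.5 kJ/s
Outlet flows (mol/s): A 17.933, B 18.967, C 18.967
Sensible, products 25→158 °C: 1158.2 kJ/s
Q = ΔH = 2302.8 kJ/s = 2302.8 kW
Heat supplied = 138170 kJ/min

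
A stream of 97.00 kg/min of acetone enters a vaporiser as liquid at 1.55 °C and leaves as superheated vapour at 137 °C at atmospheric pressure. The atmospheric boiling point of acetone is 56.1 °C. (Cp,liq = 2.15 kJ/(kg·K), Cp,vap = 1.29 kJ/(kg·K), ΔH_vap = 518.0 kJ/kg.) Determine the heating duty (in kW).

liquid 1.55→56.1 °C: 117.28 kJ/kg
vaporisation at 56.1 °C: 518 kJ/kg
vapour 56.1→137 °C: 104.36 kJ/kg
Δh = 117.28 + 518 + 104.36 = 739.64 kJ/kg
Q = ṁ·Δh = 97.00 kg/min × 739.64 kJ/kg = 71745 kJ/min
|Q| = 1195.8 kW

Q = 1200 kW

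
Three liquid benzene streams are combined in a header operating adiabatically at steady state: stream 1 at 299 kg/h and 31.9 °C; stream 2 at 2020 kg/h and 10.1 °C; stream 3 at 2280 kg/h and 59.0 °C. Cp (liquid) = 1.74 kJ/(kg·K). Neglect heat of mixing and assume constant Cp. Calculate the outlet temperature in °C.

Adiabatic, steady state ⇒ Σ ṁᵢCp,ᵢ(T_out − Tᵢ) = 0
Σ ṁᵢCp,ᵢTᵢ = 299×1.74×31.9 + 2020×1.74×10.1 + 2280×1.74×59.0 = 286160
Σ ṁᵢCp,ᵢ = 299×1.74 + 2020×1.74 + 2280×1.74 = 8002.3
T_out = 286160 / 8002.3 = 35.76 °C

T_out = 35.8 °C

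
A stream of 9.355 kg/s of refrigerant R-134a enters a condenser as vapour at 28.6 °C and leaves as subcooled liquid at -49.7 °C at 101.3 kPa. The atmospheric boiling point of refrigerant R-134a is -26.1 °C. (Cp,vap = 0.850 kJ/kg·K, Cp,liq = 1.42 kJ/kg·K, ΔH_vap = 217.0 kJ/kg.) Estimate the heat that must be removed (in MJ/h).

Q_c = 10000 MJ/h

vapour 28.6→-26.1 °C: -46.495 kJ/kg
condensation at -26.1 °C: -217 kJ/kg
liquid -26.1→-49.7 °C: -33.512 kJ/kg
Δh = -46.495 + -217 + -33.512 = -297.01 kJ/kg
Q = ṁ·Δh = 9.355 kg/s × -297.01 kJ/kg = -2778.5 kJ/s
|Q| = 2778.5 kW = 10003 MJ/h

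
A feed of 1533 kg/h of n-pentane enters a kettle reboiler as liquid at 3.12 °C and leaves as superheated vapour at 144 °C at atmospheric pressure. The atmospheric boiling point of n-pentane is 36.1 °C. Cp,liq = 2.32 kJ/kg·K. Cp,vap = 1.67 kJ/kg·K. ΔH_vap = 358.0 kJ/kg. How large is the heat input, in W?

Q = 262000 W

liquid 3.12→36.1 °C: 76.514 kJ/kg
vaporisation at 36.1 °C: 358 kJ/kg
vapour 36.1→144 °C: 180.19 kJ/kg
Δh = 76.514 + 358 + 180.19 = 614.71 kJ/kg
Q = ṁ·Δh = 1533 kg/h × 614.71 kJ/kg = 942350 kJ/h
|Q| = 261.76 kW = 261760 W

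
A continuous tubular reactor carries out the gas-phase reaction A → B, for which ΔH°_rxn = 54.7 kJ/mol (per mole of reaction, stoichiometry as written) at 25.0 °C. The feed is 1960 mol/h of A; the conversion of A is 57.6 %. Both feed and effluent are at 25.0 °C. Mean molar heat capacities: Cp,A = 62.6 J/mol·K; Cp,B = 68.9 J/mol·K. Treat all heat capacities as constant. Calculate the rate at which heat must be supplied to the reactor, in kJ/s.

Extent of reaction ξ = 0.576 × 1960 = 1129 mol/h
Reaction term: ξ·ΔH°_rxn = 1129 × 54.7 = 61754 kJ/h
Q = ΔH = 61754 kJ/h = 17.154 kW
Heat supplied = 17.154 kJ/s

Q_in = 17.2 kJ/s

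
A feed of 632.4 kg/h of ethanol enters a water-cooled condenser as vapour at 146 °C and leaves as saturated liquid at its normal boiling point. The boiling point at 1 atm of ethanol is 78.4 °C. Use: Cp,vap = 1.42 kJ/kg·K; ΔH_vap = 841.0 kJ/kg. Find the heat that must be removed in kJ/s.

vapour 146→78.4 °C: -95.992 kJ/kg
condensation at 78.4 °C: -841 kJ/kg
Δh = -95.992 + -841 = -936.99 kJ/kg
Q = ṁ·Δh = 632.4 kg/h × -936.99 kJ/kg = -592550 kJ/h
|Q| = 164.6 kW

Q_c = 165 kJ/s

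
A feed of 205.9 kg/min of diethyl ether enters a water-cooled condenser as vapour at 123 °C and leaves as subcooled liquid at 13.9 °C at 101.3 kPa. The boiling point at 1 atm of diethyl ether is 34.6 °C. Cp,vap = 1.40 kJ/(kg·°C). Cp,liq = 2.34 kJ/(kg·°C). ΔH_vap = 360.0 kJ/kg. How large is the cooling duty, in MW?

vapour 123→34.6 °C: -123.76 kJ/kg
condensation at 34.6 °C: -360 kJ/kg
liquid 34.6→13.9 °C: -48.438 kJ/kg
Δh = -123.76 + -360 + -48.438 = -532.2 kJ/kg
Q = ṁ·Δh = 205.9 kg/min × -532.2 kJ/kg = -109580 kJ/min
|Q| = 1826.3 kW = 1.8263 MW

Q_c = 1.83 MW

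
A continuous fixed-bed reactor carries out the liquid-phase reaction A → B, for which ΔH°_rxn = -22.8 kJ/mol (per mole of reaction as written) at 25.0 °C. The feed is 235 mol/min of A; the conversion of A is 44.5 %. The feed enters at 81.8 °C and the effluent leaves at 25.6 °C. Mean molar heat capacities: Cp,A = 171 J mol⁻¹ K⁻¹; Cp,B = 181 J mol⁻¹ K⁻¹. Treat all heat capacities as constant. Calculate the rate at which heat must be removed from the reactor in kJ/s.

Q_out = 77.4 kJ/s

Extent of reaction ξ = 0.445 × 235 = 104.58 mol/min
Reaction term: ξ·ΔH°_rxn = 104.58 × -22.8 = -2384.3 kJ/min
Sensible, feed 81.8→25 °C: -2282.5 kJ/min
Outlet flows (mol/min): A 130.43, B 104.58
Sensible, products 25→25.6 °C: 24.738 kJ/min
Q = ΔH = -4642.1 kJ/min = -77.368 kW
Heat removed = 77.368 kJ/s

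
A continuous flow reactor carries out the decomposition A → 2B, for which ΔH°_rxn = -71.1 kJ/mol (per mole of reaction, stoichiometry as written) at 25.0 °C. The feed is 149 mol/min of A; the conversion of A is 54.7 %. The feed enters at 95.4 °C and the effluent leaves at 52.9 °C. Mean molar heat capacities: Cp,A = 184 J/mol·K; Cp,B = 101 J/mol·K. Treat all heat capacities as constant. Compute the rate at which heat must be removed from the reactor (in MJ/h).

Extent of reaction ξ = 0.547 × 149 = 81.503 mol/min
Reaction term: ξ·ΔH°_rxn = 81.503 × -71.1 = -5794.9 kJ/min
Sensible, feed 95.4→25 °C: -1930.1 kJ/min
Outlet flows (mol/min): A 67.497, B 163.01
Sensible, products 25→52.9 °C: 805.84 kJ/min
Q = ΔH = -6919.1 kJ/min = -115.32 kW
Heat removed = 415.15 MJ/h

Q_out = 415 MJ/h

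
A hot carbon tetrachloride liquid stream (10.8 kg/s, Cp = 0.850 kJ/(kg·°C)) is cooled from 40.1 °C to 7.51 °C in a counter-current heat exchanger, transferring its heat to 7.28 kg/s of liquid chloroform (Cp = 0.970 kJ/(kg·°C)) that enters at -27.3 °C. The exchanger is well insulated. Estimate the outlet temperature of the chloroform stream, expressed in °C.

Heat released by hot stream: Q = 10.8 × 0.850 × (40.1 − 7.51) = 299.18 kJ/s
Energy balance on cold side (adiabatic exchanger): Q = ṁ_c·Cp_c·(T_c,out − T_c,in)
T_c,out = -27.3 + 299.18/(7.28 × 0.970) = 15.067 °C

T_c,out = 15.1 °C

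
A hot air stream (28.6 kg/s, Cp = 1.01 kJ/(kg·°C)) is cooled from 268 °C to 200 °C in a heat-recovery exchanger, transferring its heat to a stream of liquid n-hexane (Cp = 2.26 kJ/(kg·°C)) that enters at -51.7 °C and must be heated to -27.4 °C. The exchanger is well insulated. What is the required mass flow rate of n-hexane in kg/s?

Heat released by hot stream: Q = 28.6 × 1.01 × (268 − 200) = 1964.2 kJ/s
Energy balance on cold side (adiabatic exchanger): Q = ṁ_c·Cp_c·(T_c,out − T_c,in)
ṁ_c = 1964.2 / [2.26 × (-27.4 − -51.7)] = 35.767 kg/s

ṁ_c = 35.8 kg/s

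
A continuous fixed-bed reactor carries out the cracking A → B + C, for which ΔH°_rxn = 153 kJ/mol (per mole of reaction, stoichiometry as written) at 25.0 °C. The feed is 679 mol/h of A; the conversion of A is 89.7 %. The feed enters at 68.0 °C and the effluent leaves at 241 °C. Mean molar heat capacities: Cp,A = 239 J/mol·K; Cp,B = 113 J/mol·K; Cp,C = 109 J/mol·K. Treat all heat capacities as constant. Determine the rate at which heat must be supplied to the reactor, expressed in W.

Extent of reaction ξ = 0.897 × 679 = 609.06 mol/h
Reaction term: ξ·ΔH°_rxn = 609.06 × 153 = 93187 kJ/h
Sensible, feed 68.0→25 °C: -6978.1 kJ/h
Outlet flows (mol/h): A 69.937, B 609.06, C 609.06
Sensible, products 25→241 °C: 32816 kJ/h
Q = ΔH = 119020 kJ/h = 33.062 kW
Heat supplied = 33062 W

Q_in = 33100 W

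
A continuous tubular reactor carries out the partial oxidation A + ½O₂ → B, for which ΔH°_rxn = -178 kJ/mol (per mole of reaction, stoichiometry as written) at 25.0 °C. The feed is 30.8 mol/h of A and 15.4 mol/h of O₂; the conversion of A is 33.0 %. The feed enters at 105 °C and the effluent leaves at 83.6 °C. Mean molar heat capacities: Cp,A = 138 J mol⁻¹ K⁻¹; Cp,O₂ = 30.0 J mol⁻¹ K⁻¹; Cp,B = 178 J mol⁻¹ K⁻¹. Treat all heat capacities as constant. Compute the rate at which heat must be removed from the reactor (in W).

Q_out = 526 W

Extent of reaction ξ = 0.330 × 30.8 = 10.164 mol/h
Reaction term: ξ·ΔH°_rxn = 10.164 × -178 = -1809.2 kJ/h
Sensible, feed 105→25 °C: -376.99 kJ/h
Outlet flows (mol/h): A 20.636, O₂ 10.318, B 10.164
Sensible, products 25→83.6 °C: 291.04 kJ/h
Q = ΔH = -1895.1 kJ/h = -0.52643 kW
Heat removed = 526.43 W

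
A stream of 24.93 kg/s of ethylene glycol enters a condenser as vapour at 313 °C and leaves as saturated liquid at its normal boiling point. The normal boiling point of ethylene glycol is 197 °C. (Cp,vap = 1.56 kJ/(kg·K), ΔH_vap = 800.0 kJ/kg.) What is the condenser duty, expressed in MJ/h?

Q_c = 88000 MJ/h

vapour 313→197 °C: -180.96 kJ/kg
condensation at 197 °C: -800 kJ/kg
Δh = -180.96 + -800 = -980.96 kJ/kg
Q = ṁ·Δh = 24.93 kg/s × -980.96 kJ/kg = -24455 kJ/s
|Q| = 24455 kW = 88039 MJ/h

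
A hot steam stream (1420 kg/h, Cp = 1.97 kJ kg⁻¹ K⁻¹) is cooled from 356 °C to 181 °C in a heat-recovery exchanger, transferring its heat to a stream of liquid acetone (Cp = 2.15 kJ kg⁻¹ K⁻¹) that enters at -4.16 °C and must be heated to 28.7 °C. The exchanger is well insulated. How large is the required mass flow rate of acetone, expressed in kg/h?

Heat released by hot stream: Q = 1420 × 1.97 × (356 − 181) = 489540 kJ/h
Energy balance on cold side (adiabatic exchanger): Q = ṁ_c·Cp_c·(T_c,out − T_c,in)
ṁ_c = 489540 / [2.15 × (28.7 − -4.16)] = 6929.3 kg/h

ṁ_c = 6930 kg/h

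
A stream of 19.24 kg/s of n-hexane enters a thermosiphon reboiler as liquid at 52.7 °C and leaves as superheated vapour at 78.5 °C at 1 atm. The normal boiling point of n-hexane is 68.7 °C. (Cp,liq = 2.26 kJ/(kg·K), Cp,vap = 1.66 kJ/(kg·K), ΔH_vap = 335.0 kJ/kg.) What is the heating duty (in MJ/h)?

Q = 26800 MJ/h

liquid 52.7→68.7 °C: 36.16 kJ/kg
vaporisation at 68.7 °C: 335 kJ/kg
vapour 68.7→78.5 °C: 16.268 kJ/kg
Δh = 36.16 + 335 + 16.268 = 387.43 kJ/kg
Q = ṁ·Δh = 19.24 kg/s × 387.43 kJ/kg = 7454.1 kJ/s
|Q| = 7454.1 kW = 26835 MJ/h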